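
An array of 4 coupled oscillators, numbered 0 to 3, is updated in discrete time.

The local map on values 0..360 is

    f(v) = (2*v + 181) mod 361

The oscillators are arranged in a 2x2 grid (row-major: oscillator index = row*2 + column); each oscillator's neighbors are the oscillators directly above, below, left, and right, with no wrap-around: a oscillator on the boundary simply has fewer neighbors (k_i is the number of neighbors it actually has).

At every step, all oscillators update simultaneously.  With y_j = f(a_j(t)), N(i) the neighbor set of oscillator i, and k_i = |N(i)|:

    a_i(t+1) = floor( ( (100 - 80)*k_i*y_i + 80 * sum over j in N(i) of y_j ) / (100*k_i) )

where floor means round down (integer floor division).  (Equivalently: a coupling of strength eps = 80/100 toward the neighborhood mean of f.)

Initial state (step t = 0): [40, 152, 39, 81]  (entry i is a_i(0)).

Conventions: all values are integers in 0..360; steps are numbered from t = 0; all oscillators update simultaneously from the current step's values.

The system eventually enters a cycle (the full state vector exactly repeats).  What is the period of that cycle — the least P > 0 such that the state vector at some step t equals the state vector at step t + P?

Answer: 18
Key observation: The state at step 101, [141, 144, 144, 141], reappears at step 119 — and no state repeats earlier — so the cycle the system enters has period 18.

Derivation:
t=0: [40, 152, 39, 81]
t=1: [205, 266, 293, 221]
t=2: [204, 267, 205, 211]
t=3: [279, 258, 234, 282]
t=4: [253, 83, 73, 254]
t=5: [334, 331, 327, 335]
t=6: [119, 126, 125, 119]
t=7: [68, 60, 60, 68]
t=8: [304, 313, 313, 304]
t=9: [81, 70, 70, 81]
t=10: [325, 338, 338, 325]
t=11: [129, 114, 114, 129]
t=12: [54, 72, 72, 54]
t=13: [317, 296, 296, 317]
t=14: [59, 84, 84, 59]
t=15: [339, 309, 309, 339]
t=16: [89, 125, 125, 89]
t=17: [127, 301, 301, 127]
t=18: [63, 71, 71, 63]
t=19: [319, 310, 310, 319]
t=20: [82, 93, 93, 82]
t=21: [73, 277, 277, 73]
t=22: [75, 264, 264, 75]
t=23: [344, 334, 334, 344]
t=24: [131, 143, 143, 131]
t=25: [101, 86, 86, 101]
t=26: [286, 88, 88, 286]
t=27: [291, 96, 96, 291]
t=28: [17, 35, 35, 17]
t=29: [243, 222, 222, 243]
t=30: [272, 297, 297, 272]
t=31: [43, 13, 13, 43]
t=32: [219, 255, 255, 219]
t=33: [315, 272, 272, 315]
t=34: [20, 71, 71, 20]
t=35: [302, 241, 241, 302]
t=36: [254, 110, 110, 254]
t=37: [97, 270, 270, 97]
t=38: [290, 83, 83, 290]
t=39: [285, 100, 100, 285]
t=40: [21, 27, 27, 21]
t=41: [232, 225, 225, 232]
t=42: [272, 281, 281, 272]
t=43: [17, 6, 6, 17]
t=44: [197, 210, 210, 197]
t=45: [234, 219, 219, 234]
t=46: [264, 282, 282, 264]
t=47: [88, 283, 283, 88]
t=48: [91, 290, 290, 91]
t=49: [31, 9, 9, 31]
t=50: [207, 234, 234, 207]
t=51: [277, 244, 244, 277]
t=52: [249, 72, 72, 249]
t=53: [323, 319, 319, 323]
t=54: [98, 103, 103, 98]
t=55: [24, 18, 18, 24]
t=56: [219, 226, 226, 219]
t=57: [269, 260, 260, 269]
t=58: [343, 354, 354, 343]
t=59: [162, 149, 149, 162]
t=60: [123, 138, 138, 123]
t=61: [90, 72, 72, 90]
t=62: [260, 65, 65, 260]
t=63: [316, 334, 334, 316]
t=64: [119, 98, 98, 119]
t=65: [24, 49, 49, 24]
t=66: [269, 239, 239, 269]
t=67: [310, 346, 346, 310]
t=68: [136, 93, 93, 136]
t=69: [23, 74, 74, 23]
t=70: [308, 247, 247, 308]
t=71: [266, 122, 122, 266]
t=72: [121, 294, 294, 121]
t=73: [50, 59, 59, 50]
t=74: [295, 284, 284, 295]
t=75: [31, 44, 44, 31]
t=76: [263, 248, 248, 263]
t=77: [322, 340, 340, 322]
t=78: [131, 110, 110, 131]
t=79: [48, 73, 73, 48]
t=80: [317, 287, 287, 317]
t=81: [45, 81, 81, 45]
t=82: [328, 285, 285, 328]
t=83: [46, 97, 97, 46]
t=84: [65, 221, 221, 65]
t=85: [271, 301, 301, 271]
t=86: [49, 13, 13, 49]
t=87: [221, 264, 264, 221]
t=88: [330, 279, 279, 330]
t=89: [37, 98, 98, 37]
t=90: [63, 207, 207, 63]
t=91: [248, 292, 292, 248]
t=92: [97, 261, 261, 97]
t=93: [276, 79, 79, 276]
t=94: [273, 76, 76, 273]
t=95: [267, 70, 70, 267]
t=96: [327, 347, 347, 327]
t=97: [145, 121, 121, 145]
t=98: [71, 100, 100, 71]
t=99: [80, 262, 262, 80]
t=100: [343, 341, 341, 343]
t=101: [141, 144, 144, 141]
t=102: [106, 103, 103, 106]
t=103: [27, 30, 30, 27]
t=104: [239, 236, 236, 239]
t=105: [293, 296, 296, 293]
t=106: [49, 46, 46, 49]
t=107: [274, 277, 277, 274]
t=108: [11, 8, 8, 11]
t=109: [198, 201, 201, 198]
t=110: [220, 217, 217, 220]
t=111: [255, 258, 258, 255]
t=112: [334, 331, 331, 334]
t=113: [122, 125, 125, 122]
t=114: [68, 65, 65, 68]
t=115: [312, 315, 315, 312]
t=116: [87, 84, 84, 87]
t=117: [350, 353, 353, 350]
t=118: [163, 160, 160, 163]
t=119: [141, 144, 144, 141]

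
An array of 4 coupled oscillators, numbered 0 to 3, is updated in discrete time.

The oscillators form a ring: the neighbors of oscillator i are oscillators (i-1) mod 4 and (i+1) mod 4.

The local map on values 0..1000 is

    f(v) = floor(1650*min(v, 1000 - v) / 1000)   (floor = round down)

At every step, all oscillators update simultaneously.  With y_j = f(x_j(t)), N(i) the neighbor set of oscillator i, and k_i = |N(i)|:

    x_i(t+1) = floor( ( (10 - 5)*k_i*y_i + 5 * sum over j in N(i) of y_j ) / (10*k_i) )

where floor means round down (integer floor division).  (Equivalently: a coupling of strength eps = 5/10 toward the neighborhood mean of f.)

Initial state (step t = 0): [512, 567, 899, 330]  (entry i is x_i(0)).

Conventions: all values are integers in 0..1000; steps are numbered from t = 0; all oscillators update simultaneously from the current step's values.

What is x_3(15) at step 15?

Answer: x_3(15) = 338

Derivation:
t=0: [512, 567, 899, 330]
t=1: [717, 599, 397, 514]
t=2: [598, 610, 693, 680]
t=3: [624, 613, 545, 556]
t=4: [652, 661, 717, 708]
t=5: [547, 539, 493, 500]
t=6: [769, 770, 802, 802]
t=7: [366, 366, 339, 339]
t=8: [592, 592, 570, 570]
t=9: [682, 682, 700, 700]
t=10: [516, 516, 502, 502]
t=11: [803, 803, 815, 815]
t=12: [320, 320, 310, 310]
t=13: [523, 523, 515, 515]
t=14: [790, 790, 796, 796]
t=15: [343, 343, 338, 338]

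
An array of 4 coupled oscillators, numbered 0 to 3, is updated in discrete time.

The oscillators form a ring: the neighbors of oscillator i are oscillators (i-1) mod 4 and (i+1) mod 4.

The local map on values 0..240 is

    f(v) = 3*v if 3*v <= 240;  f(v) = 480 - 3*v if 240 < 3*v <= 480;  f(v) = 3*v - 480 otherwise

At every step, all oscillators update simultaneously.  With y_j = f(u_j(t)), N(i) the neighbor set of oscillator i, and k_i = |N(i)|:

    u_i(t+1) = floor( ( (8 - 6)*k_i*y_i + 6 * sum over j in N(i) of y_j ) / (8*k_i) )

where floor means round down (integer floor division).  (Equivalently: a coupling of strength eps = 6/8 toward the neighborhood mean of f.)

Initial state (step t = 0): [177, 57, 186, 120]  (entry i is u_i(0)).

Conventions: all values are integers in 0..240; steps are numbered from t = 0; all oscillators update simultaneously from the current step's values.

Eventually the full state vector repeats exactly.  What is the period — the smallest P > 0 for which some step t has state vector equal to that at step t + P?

Simulating step by step:
t=0: [177, 57, 186, 120]
t=1: [121, 91, 128, 78]
t=2: [194, 131, 189, 138]
t=3: [82, 92, 79, 87]
t=4: [217, 227, 217, 231]
t=5: [198, 178, 198, 181]
t=6: [72, 99, 72, 101]
t=7: [189, 207, 189, 206]
t=8: [126, 100, 126, 99]
t=9: [161, 121, 161, 122]
t=10: [87, 31, 87, 30]
t=11: [123, 187, 123, 186]
t=12: [87, 103, 87, 102]
t=13: [184, 207, 184, 207]
t=14: [123, 89, 123, 89]
t=15: [187, 136, 187, 136]
t=16: [74, 78, 74, 78]
t=17: [231, 225, 231, 225]
t=18: [199, 208, 199, 208]
t=19: [137, 123, 137, 123]
t=20: [100, 79, 100, 79]
t=21: [222, 194, 222, 194]
t=22: [123, 165, 123, 165]
t=23: [39, 87, 39, 87]
t=24: [193, 142, 193, 142]
t=25: [65, 87, 65, 87]
t=26: [213, 201, 213, 201]
t=27: [132, 150, 132, 150]
t=28: [43, 70, 43, 70]
t=29: [189, 149, 189, 149]
t=30: [46, 73, 46, 73]
t=31: [198, 158, 198, 158]
t=32: [33, 87, 33, 87]
t=33: [189, 129, 189, 129]
t=34: [91, 88, 91, 88]
t=35: [213, 209, 213, 209]
t=36: [150, 156, 150, 156]
t=37: [16, 25, 16, 25]
t=38: [68, 54, 68, 54]
t=39: [172, 193, 172, 193]
t=40: [83, 51, 83, 51]
t=41: [172, 211, 172, 211]
t=42: [123, 65, 123, 65]
t=43: [174, 132, 174, 132]
t=44: [73, 52, 73, 52]
t=45: [171, 203, 171, 203]
t=46: [105, 57, 105, 57]
t=47: [169, 166, 169, 166]
t=48: [20, 24, 20, 24]
t=49: [69, 63, 69, 63]
t=50: [193, 202, 193, 202]
t=51: [119, 105, 119, 105]
t=52: [154, 133, 154, 133]
t=53: [65, 33, 65, 33]
t=54: [123, 171, 123, 171]
t=55: [52, 91, 52, 91]
t=56: [194, 168, 194, 168]
t=57: [43, 82, 43, 82]
t=58: [207, 155, 207, 155]
t=59: [46, 109, 46, 109]
t=60: [149, 141, 149, 141]
t=61: [51, 39, 51, 39]
t=62: [126, 144, 126, 144]
t=63: [61, 88, 61, 88]
t=64: [207, 191, 207, 191]
t=65: [105, 129, 105, 129]
t=66: [111, 147, 111, 147]
t=67: [66, 120, 66, 120]
t=68: [139, 178, 139, 178]
t=69: [56, 60, 56, 60]
t=70: [177, 171, 177, 171]
t=71: [37, 46, 37, 46]
t=72: [131, 117, 131, 117]
t=73: [118, 97, 118, 97]
t=74: [173, 141, 173, 141]
t=75: [52, 43, 52, 43]
t=76: [135, 149, 135, 149]
t=77: [43, 64, 43, 64]
t=78: [176, 144, 176, 144]
t=79: [48, 48, 48, 48]
t=80: [144, 144, 144, 144]
t=81: [48, 48, 48, 48]

Answer: 2
Key observation: The state at step 79, [48, 48, 48, 48], reappears at step 81 — and no state repeats earlier — so the cycle the system enters has period 2.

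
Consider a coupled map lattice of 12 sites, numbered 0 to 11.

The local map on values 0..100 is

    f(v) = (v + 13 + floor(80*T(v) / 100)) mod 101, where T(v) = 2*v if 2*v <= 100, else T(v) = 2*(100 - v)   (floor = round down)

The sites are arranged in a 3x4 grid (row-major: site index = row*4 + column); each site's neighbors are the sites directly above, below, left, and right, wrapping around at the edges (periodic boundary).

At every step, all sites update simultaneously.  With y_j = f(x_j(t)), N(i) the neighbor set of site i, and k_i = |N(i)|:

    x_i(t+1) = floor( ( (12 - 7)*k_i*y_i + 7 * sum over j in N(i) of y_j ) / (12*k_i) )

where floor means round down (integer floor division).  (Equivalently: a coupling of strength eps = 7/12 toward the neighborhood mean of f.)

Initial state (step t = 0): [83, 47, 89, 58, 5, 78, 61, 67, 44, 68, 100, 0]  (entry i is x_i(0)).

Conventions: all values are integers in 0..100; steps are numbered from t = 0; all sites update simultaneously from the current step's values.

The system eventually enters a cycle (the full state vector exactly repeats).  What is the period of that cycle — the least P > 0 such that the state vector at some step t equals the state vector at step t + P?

Simulating step by step:
t=0: [83, 47, 89, 58, 5, 78, 61, 67, 44, 68, 100, 0]
t=1: [27, 28, 24, 27, 26, 28, 27, 29, 24, 27, 19, 20]
t=2: [81, 82, 76, 79, 81, 83, 79, 82, 76, 79, 70, 72]
t=3: [23, 23, 25, 24, 23, 22, 24, 23, 25, 24, 27, 26]
t=4: [73, 73, 76, 75, 72, 72, 75, 74, 76, 75, 79, 78]
t=5: [27, 27, 26, 26, 27, 27, 26, 26, 26, 26, 25, 25]
t=6: [82, 82, 80, 80, 82, 82, 80, 80, 80, 80, 78, 78]
t=7: [22, 22, 23, 23, 22, 22, 23, 23, 23, 23, 24, 24]
t=8: [70, 70, 72, 72, 70, 70, 72, 72, 71, 71, 73, 73]
t=9: [29, 29, 28, 28, 29, 29, 28, 28, 29, 29, 28, 28]
t=10: [87, 87, 85, 85, 87, 87, 85, 85, 87, 87, 85, 85]
t=11: [19, 19, 20, 20, 19, 19, 20, 20, 19, 19, 20, 20]
t=12: [62, 62, 64, 64, 62, 62, 64, 64, 62, 62, 64, 64]
t=13: [33, 33, 33, 33, 33, 33, 33, 33, 33, 33, 33, 33]
t=14: [98, 98, 98, 98, 98, 98, 98, 98, 98, 98, 98, 98]
t=15: [13, 13, 13, 13, 13, 13, 13, 13, 13, 13, 13, 13]
t=16: [46, 46, 46, 46, 46, 46, 46, 46, 46, 46, 46, 46]
t=17: [31, 31, 31, 31, 31, 31, 31, 31, 31, 31, 31, 31]
t=18: [93, 93, 93, 93, 93, 93, 93, 93, 93, 93, 93, 93]
t=19: [16, 16, 16, 16, 16, 16, 16, 16, 16, 16, 16, 16]
t=20: [54, 54, 54, 54, 54, 54, 54, 54, 54, 54, 54, 54]
t=21: [39, 39, 39, 39, 39, 39, 39, 39, 39, 39, 39, 39]
t=22: [13, 13, 13, 13, 13, 13, 13, 13, 13, 13, 13, 13]

Answer: 7
Key observation: The state at step 15, [13, 13, 13, 13, 13, 13, 13, 13, 13, 13, 13, 13], reappears at step 22 — and no state repeats earlier — so the cycle the system enters has period 7.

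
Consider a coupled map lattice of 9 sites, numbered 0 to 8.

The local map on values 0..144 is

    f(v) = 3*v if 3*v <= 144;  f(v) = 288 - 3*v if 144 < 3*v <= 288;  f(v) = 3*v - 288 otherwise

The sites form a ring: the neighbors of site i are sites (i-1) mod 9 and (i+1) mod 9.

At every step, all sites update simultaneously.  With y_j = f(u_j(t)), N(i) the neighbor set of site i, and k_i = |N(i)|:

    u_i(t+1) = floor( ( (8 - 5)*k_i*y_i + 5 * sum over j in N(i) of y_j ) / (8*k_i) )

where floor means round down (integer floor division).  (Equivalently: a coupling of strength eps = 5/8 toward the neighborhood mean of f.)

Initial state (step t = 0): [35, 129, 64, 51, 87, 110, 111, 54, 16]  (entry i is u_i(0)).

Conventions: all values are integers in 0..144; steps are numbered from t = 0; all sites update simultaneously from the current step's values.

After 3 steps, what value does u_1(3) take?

Simulating step by step:
t=0: [35, 129, 64, 51, 87, 110, 111, 54, 16]
t=1: [85, 99, 109, 89, 65, 38, 69, 76, 90]
t=2: [20, 25, 24, 49, 77, 97, 84, 53, 35]
t=3: [78, 69, 94, 93, 66, 30, 54, 92, 98]

Answer: u_1(3) = 69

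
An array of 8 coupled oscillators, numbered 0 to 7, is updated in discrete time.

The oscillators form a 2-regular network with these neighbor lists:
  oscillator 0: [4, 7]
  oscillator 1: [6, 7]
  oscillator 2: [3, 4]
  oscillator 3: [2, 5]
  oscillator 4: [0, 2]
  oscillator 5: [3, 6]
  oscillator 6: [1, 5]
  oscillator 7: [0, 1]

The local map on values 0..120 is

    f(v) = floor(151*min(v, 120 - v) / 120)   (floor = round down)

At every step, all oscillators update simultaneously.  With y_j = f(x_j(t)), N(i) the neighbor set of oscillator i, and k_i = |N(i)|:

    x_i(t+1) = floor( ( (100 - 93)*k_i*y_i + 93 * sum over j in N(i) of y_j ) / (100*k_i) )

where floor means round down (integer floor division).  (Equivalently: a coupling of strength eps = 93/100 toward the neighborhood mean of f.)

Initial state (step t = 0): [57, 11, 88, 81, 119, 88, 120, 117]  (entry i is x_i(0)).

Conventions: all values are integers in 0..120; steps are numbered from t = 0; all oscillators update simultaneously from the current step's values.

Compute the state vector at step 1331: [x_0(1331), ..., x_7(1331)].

Simulating step by step:
t=0: [57, 11, 88, 81, 119, 88, 120, 117]
t=1: [6, 2, 26, 40, 51, 25, 24, 39]
t=2: [53, 36, 55, 32, 22, 39, 17, 7]
t=3: [20, 16, 35, 57, 64, 31, 45, 52]
t=4: [64, 57, 68, 43, 36, 61, 31, 25]
t=5: [40, 37, 50, 68, 65, 48, 70, 67]
t=6: [66, 62, 66, 61, 56, 63, 53, 49]
t=7: [65, 64, 71, 69, 67, 70, 71, 68]
t=8: [65, 63, 64, 61, 65, 62, 65, 69]
t=9: [66, 66, 71, 71, 69, 71, 71, 69]
t=10: [64, 62, 62, 61, 64, 61, 63, 66]
t=11: [68, 69, 72, 73, 70, 72, 72, 70]
t=12: [62, 61, 60, 59, 62, 59, 61, 64]
t=13: [71, 72, 73, 74, 73, 74, 74, 72]
t=14: [59, 58, 58, 57, 59, 57, 58, 60]
t=15: [74, 73, 72, 71, 73, 71, 71, 73]
t=16: [58, 59, 60, 60, 58, 61, 60, 58]
t=17: [72, 73, 73, 74, 73, 74, 74, 72]
t=18: [59, 58, 58, 57, 59, 57, 57, 59]
t=19: [74, 72, 72, 71, 73, 71, 71, 73]
t=20: [58, 60, 60, 60, 58, 61, 60, 58]
t=21: [72, 73, 73, 74, 73, 74, 74, 73]
t=22: [59, 58, 58, 57, 59, 57, 57, 59]

Answer: [74, 72, 72, 71, 73, 71, 71, 73]
Key observation: The state at step 18, [59, 58, 58, 57, 59, 57, 57, 59], reappears at step 22: the system is in a cycle of period 4 from step 18 on.  Therefore the state at step 1331 equals the state at step 18 + ((1331 - 18) mod 4) = 19, which is [74, 72, 72, 71, 73, 71, 71, 73].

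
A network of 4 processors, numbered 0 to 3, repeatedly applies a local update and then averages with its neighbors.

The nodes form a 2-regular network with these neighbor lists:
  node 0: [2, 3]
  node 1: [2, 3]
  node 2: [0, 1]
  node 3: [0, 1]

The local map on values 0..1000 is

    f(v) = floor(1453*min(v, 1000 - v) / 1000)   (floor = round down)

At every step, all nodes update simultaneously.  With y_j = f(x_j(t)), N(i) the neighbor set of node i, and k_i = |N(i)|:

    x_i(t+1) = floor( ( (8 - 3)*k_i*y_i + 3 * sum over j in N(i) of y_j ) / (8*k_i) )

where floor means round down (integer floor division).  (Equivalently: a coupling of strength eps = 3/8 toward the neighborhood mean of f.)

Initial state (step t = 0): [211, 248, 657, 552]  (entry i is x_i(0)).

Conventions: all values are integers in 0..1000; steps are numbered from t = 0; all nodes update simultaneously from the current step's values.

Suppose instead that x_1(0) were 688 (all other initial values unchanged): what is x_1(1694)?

Answer: x_1(1694) = 457
Key observation: The state at step 19, [613, 613, 613, 613], reappears at step 29: the system is in a cycle of period 10 from step 19 on.  Therefore the state at step 1694 equals the state at step 19 + ((1694 - 19) mod 10) = 24, which is [457, 457, 457, 457].

Derivation:
t=0: [211, 688, 657, 552]
t=1: [406, 498, 453, 548]
t=2: [614, 698, 657, 656]
t=3: [536, 460, 498, 499]
t=4: [692, 689, 703, 704]
t=5: [440, 443, 437, 437]
t=6: [637, 639, 636, 636]
t=7: [527, 525, 527, 527]
t=8: [687, 688, 687, 687]
t=9: [454, 453, 453, 453]
t=10: [658, 658, 658, 658]
t=11: [496, 496, 496, 496]
t=12: [720, 720, 720, 720]
t=13: [406, 406, 406, 406]
t=14: [589, 589, 589, 589]
t=15: [597, 597, 597, 597]
t=16: [585, 585, 585, 585]
t=17: [602, 602, 602, 602]
t=18: [578, 578, 578, 578]
t=19: [613, 613, 613, 613]
t=20: [562, 562, 562, 562]
t=21: [636, 636, 636, 636]
t=22: [528, 528, 528, 528]
t=23: [685, 685, 685, 685]
t=24: [457, 457, 457, 457]
t=25: [664, 664, 664, 664]
t=26: [488, 488, 488, 488]
t=27: [709, 709, 709, 709]
t=28: [422, 422, 422, 422]
t=29: [613, 613, 613, 613]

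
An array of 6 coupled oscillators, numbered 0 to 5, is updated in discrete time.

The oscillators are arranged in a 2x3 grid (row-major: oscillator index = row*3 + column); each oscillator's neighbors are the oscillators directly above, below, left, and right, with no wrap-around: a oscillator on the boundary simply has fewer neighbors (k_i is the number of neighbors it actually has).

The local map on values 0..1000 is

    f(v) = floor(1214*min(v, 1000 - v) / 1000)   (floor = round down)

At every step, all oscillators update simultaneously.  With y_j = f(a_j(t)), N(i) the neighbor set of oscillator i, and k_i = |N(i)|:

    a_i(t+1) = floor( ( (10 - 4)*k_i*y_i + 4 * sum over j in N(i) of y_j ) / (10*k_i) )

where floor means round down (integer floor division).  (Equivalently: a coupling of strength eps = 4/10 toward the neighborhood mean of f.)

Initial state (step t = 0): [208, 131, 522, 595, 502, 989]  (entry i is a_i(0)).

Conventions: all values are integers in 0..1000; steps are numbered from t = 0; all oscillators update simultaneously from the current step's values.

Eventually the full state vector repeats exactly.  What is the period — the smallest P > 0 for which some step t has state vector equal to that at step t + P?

Simulating step by step:
t=0: [208, 131, 522, 595, 502, 989]
t=1: [281, 286, 382, 465, 450, 244]
t=2: [386, 388, 406, 515, 488, 379]
t=3: [492, 489, 481, 564, 557, 492]
t=4: [582, 584, 587, 544, 551, 582]
t=5: [515, 510, 503, 542, 535, 513]
t=6: [582, 590, 598, 564, 570, 588]
t=7: [509, 500, 492, 523, 516, 502]
t=8: [594, 601, 600, 584, 590, 599]
t=9: [493, 486, 485, 500, 494, 488]
t=10: [598, 592, 589, 603, 597, 592]
t=11: [488, 493, 496, 484, 489, 494]
t=12: [592, 597, 600, 589, 593, 598]
t=13: [494, 489, 486, 496, 493, 488]
t=14: [598, 594, 591, 600, 597, 592]
t=15: [488, 491, 495, 486, 489, 494]
t=16: [592, 595, 599, 591, 593, 598]
t=17: [494, 491, 487, 495, 493, 488]
t=18: [598, 596, 592, 599, 597, 593]
t=19: [488, 490, 493, 487, 489, 493]
t=20: [592, 594, 597, 591, 593, 597]
t=21: [494, 492, 489, 495, 493, 490]
t=22: [598, 596, 594, 599, 597, 594]
t=23: [488, 489, 491, 487, 489, 491]
t=24: [592, 593, 595, 591, 593, 595]
t=25: [495, 493, 491, 495, 493, 491]
t=26: [599, 598, 596, 599, 598, 596]
t=27: [486, 488, 489, 486, 488, 489]
t=28: [590, 591, 592, 590, 591, 592]
t=29: [496, 496, 495, 496, 496, 495]
t=30: [602, 601, 600, 602, 601, 600]
t=31: [483, 484, 484, 483, 484, 484]
t=32: [586, 586, 587, 586, 586, 587]
t=33: [502, 501, 501, 502, 501, 501]
t=34: [604, 604, 605, 604, 604, 605]
t=35: [480, 479, 479, 480, 479, 479]
t=36: [581, 581, 581, 581, 581, 581]
t=37: [508, 508, 508, 508, 508, 508]
t=38: [597, 597, 597, 597, 597, 597]
t=39: [489, 489, 489, 489, 489, 489]
t=40: [593, 593, 593, 593, 593, 593]
t=41: [494, 494, 494, 494, 494, 494]
t=42: [599, 599, 599, 599, 599, 599]
t=43: [486, 486, 486, 486, 486, 486]
t=44: [590, 590, 590, 590, 590, 590]
t=45: [497, 497, 497, 497, 497, 497]
t=46: [603, 603, 603, 603, 603, 603]
t=47: [481, 481, 481, 481, 481, 481]
t=48: [583, 583, 583, 583, 583, 583]
t=49: [506, 506, 506, 506, 506, 506]
t=50: [599, 599, 599, 599, 599, 599]

Answer: 8
Key observation: The state at step 42, [599, 599, 599, 599, 599, 599], reappears at step 50 — and no state repeats earlier — so the cycle the system enters has period 8.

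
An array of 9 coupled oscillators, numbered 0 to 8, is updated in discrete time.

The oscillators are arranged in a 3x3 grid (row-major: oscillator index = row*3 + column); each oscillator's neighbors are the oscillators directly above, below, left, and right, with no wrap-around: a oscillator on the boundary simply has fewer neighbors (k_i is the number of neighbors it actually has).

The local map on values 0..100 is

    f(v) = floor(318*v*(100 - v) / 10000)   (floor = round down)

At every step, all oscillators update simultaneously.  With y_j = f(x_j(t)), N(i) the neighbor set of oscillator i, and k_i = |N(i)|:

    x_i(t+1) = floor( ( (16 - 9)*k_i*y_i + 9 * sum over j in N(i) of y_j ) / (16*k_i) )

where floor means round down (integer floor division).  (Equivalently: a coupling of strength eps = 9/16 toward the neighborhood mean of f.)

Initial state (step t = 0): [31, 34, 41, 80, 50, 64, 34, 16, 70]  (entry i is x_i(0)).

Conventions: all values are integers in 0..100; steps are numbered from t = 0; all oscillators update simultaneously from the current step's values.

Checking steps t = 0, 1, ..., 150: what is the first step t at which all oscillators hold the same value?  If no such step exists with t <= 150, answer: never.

Simulating step by step:
t=0: [31, 34, 41, 80, 50, 64, 34, 16, 70]  (not all equal)
t=1: [63, 72, 73, 62, 67, 73, 56, 58, 61]  (not all equal)
t=2: [71, 66, 62, 74, 69, 65, 76, 75, 71]  (not all equal)
t=3: [65, 69, 72, 62, 66, 70, 59, 61, 65]  (not all equal)
t=4: [71, 68, 65, 73, 70, 67, 75, 73, 71]  (not all equal)
t=5: [65, 68, 70, 62, 65, 68, 60, 62, 65]  (not all equal)
t=6: [71, 69, 67, 73, 71, 69, 74, 73, 71]  (not all equal)
t=7: [65, 67, 68, 62, 65, 67, 61, 62, 65]  (not all equal)
t=8: [72, 70, 69, 73, 72, 70, 74, 73, 72]  (not all equal)
t=9: [64, 65, 66, 62, 64, 65, 61, 62, 64]  (not all equal)
t=10: [73, 72, 71, 73, 73, 72, 74, 73, 73]  (not all equal)
t=11: [62, 63, 64, 61, 62, 63, 61, 61, 62]  (not all equal)
t=12: [74, 73, 73, 74, 74, 73, 75, 74, 74]  (not all equal)
t=13: [61, 61, 62, 60, 61, 61, 60, 60, 61]  (not all equal)
t=14: [75, 74, 74, 75, 75, 74, 76, 75, 75]  (not all equal)
t=15: [59, 60, 61, 58, 59, 60, 58, 58, 59]  (not all equal)
t=16: [76, 75, 75, 76, 76, 75, 77, 76, 76]  (not all equal)
t=17: [58, 58, 59, 57, 58, 58, 57, 57, 58]  (not all equal)
t=18: [77, 76, 76, 77, 77, 76, 77, 77, 77]  (not all equal)
t=19: [56, 57, 58, 56, 56, 57, 56, 56, 56]  (not all equal)
t=20: [77, 77, 77, 78, 77, 77, 78, 78, 77]  (not all equal)
t=21: [55, 56, 56, 54, 55, 56, 54, 54, 55]  (not all equal)
t=22: [78, 78, 78, 78, 78, 78, 78, 78, 78]  (all equal)

Answer: 22
Key observation: Synchronization is absorbing here: once all oscillators are equal they stay equal, and step 22 is the first all-equal step.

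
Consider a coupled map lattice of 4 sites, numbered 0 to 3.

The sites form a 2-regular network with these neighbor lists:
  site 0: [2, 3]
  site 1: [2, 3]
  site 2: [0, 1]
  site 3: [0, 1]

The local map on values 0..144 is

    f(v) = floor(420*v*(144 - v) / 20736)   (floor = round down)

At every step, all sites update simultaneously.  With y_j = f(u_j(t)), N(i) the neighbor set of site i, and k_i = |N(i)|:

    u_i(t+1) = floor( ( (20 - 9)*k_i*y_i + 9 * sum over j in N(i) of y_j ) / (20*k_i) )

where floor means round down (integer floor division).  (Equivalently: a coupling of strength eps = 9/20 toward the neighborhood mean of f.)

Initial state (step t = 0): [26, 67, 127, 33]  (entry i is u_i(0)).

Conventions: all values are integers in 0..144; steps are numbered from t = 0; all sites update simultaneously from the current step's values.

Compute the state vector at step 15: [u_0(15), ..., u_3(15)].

Simulating step by step:
t=0: [26, 67, 127, 33]
t=1: [60, 83, 61, 78]
t=2: [102, 102, 102, 103]
t=3: [85, 85, 86, 85]
t=4: [101, 101, 101, 101]
t=5: [87, 87, 87, 87]
t=6: [100, 100, 100, 100]
t=7: [89, 89, 89, 89]
t=8: [99, 99, 99, 99]
t=9: [90, 90, 90, 90]
t=10: [98, 98, 98, 98]
t=11: [91, 91, 91, 91]
t=12: [97, 97, 97, 97]
t=13: [92, 92, 92, 92]
t=14: [96, 96, 96, 96]
t=15: [93, 93, 93, 93]

Answer: [93, 93, 93, 93]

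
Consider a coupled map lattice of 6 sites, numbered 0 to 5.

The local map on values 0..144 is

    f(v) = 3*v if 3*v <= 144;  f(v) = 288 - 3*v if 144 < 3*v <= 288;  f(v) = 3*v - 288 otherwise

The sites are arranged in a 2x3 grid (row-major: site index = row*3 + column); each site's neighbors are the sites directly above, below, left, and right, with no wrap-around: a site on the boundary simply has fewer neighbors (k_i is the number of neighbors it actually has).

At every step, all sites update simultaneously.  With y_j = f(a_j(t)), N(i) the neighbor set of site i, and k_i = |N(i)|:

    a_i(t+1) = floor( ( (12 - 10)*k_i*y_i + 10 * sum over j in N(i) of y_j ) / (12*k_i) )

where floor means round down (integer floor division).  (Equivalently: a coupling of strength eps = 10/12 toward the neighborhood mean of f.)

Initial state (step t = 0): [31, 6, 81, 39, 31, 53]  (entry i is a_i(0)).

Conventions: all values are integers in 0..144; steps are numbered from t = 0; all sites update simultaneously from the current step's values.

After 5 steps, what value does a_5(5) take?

Answer: a_5(5) = 109

Derivation:
t=0: [31, 6, 81, 39, 31, 53]
t=1: [71, 67, 68, 97, 88, 79]
t=2: [50, 65, 71, 41, 43, 53]
t=3: [113, 110, 105, 131, 117, 106]
t=4: [69, 46, 34, 65, 59, 42]
t=5: [109, 104, 127, 95, 117, 109]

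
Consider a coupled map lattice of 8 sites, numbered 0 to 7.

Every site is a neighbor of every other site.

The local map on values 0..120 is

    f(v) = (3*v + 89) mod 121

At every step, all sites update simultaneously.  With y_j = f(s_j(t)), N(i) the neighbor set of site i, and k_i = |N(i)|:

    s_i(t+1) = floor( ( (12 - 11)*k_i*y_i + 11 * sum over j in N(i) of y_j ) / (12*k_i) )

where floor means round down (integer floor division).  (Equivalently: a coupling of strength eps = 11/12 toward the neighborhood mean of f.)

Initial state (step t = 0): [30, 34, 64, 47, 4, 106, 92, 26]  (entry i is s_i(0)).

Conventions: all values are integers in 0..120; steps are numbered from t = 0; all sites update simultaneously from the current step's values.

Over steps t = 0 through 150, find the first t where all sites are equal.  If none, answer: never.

Answer: 3
Key observation: Synchronization is absorbing here: once all sites are equal they stay equal, and step 3 is the first all-equal step.

Derivation:
t=0: [30, 34, 64, 47, 4, 106, 92, 26]  (not all equal)
t=1: [58, 58, 59, 56, 56, 59, 61, 59]  (not all equal)
t=2: [21, 21, 21, 22, 22, 21, 21, 21]  (not all equal)
t=3: [31, 31, 31, 31, 31, 31, 31, 31]  (all equal)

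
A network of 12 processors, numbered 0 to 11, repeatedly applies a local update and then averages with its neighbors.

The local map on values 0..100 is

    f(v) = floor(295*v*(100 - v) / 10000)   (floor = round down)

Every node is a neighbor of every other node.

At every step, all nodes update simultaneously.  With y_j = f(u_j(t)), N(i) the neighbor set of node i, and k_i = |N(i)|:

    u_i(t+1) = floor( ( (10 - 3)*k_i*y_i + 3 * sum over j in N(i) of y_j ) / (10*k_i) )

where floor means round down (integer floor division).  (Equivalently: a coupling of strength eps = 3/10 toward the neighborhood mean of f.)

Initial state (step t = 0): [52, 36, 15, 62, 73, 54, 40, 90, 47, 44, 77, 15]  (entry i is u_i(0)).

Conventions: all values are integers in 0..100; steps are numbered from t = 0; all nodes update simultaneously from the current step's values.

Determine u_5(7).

Simulating step by step:
t=0: [52, 36, 15, 62, 73, 54, 40, 90, 47, 44, 77, 15]
t=1: [68, 64, 44, 65, 58, 68, 66, 36, 68, 67, 54, 44]
t=2: [65, 67, 70, 67, 69, 65, 66, 67, 65, 65, 71, 70]
t=3: [66, 64, 62, 64, 63, 66, 65, 64, 66, 66, 61, 62]
t=4: [66, 67, 68, 67, 67, 66, 67, 67, 66, 66, 69, 68]
t=5: [65, 65, 64, 65, 65, 65, 65, 65, 65, 65, 63, 64]
t=6: [67, 67, 67, 67, 67, 67, 67, 67, 67, 67, 67, 67]
t=7: [65, 65, 65, 65, 65, 65, 65, 65, 65, 65, 65, 65]

Answer: u_5(7) = 65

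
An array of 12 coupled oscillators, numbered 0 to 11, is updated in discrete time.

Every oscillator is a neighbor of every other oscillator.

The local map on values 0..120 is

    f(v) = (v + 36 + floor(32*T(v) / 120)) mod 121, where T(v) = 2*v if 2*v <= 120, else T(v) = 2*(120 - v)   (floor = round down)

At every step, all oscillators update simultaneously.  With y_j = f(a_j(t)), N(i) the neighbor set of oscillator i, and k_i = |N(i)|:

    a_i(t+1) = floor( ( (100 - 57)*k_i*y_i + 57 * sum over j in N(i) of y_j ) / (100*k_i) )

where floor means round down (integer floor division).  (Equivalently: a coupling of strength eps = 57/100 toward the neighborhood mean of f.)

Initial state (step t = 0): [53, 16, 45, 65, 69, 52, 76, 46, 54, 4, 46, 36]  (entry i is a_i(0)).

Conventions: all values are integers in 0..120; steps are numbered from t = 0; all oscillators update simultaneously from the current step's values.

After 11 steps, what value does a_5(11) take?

Simulating step by step:
t=0: [53, 16, 45, 65, 69, 52, 76, 46, 54, 4, 46, 36]
t=1: [90, 69, 86, 49, 50, 89, 51, 86, 90, 62, 86, 80]
t=2: [33, 29, 32, 67, 67, 32, 68, 32, 33, 28, 32, 31]
t=3: [73, 70, 72, 44, 44, 72, 44, 72, 73, 70, 72, 71]
t=4: [26, 25, 26, 60, 60, 26, 60, 26, 26, 25, 26, 26]
t=5: [64, 63, 64, 38, 38, 64, 38, 64, 64, 63, 64, 64]
t=6: [21, 21, 21, 53, 53, 21, 53, 21, 21, 21, 21, 21]
t=7: [75, 75, 75, 94, 94, 75, 94, 75, 75, 75, 75, 75]
t=8: [15, 15, 15, 18, 18, 15, 18, 15, 15, 15, 15, 15]
t=9: [59, 59, 59, 61, 61, 59, 61, 59, 59, 59, 59, 59]
t=10: [5, 5, 5, 6, 6, 5, 6, 5, 5, 5, 5, 5]
t=11: [43, 43, 43, 44, 44, 43, 44, 43, 43, 43, 43, 43]

Answer: a_5(11) = 43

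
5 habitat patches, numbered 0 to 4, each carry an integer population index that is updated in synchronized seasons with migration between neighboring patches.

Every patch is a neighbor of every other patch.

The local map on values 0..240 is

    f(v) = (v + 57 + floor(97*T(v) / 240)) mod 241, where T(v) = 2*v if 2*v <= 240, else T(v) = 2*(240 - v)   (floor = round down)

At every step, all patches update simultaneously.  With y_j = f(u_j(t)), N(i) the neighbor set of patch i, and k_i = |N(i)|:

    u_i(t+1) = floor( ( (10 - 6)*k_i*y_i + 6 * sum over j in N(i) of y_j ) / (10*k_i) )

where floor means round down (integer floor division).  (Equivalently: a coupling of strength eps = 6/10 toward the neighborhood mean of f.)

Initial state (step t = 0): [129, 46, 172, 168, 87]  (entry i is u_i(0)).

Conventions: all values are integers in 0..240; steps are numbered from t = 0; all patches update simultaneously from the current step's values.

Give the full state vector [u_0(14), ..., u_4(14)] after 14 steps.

Answer: [33, 33, 33, 33, 33]

Derivation:
t=0: [129, 46, 172, 168, 87]
t=1: [79, 105, 81, 81, 124]
t=2: [146, 97, 147, 147, 104]
t=3: [61, 110, 61, 61, 53]
t=4: [141, 103, 141, 141, 138]
t=5: [31, 22, 31, 31, 31]
t=6: [110, 106, 110, 110, 110]
t=7: [12, 11, 12, 12, 12]
t=8: [77, 77, 77, 77, 77]
t=9: [196, 196, 196, 196, 196]
t=10: [47, 47, 47, 47, 47]
t=11: [141, 141, 141, 141, 141]
t=12: [37, 37, 37, 37, 37]
t=13: [123, 123, 123, 123, 123]
t=14: [33, 33, 33, 33, 33]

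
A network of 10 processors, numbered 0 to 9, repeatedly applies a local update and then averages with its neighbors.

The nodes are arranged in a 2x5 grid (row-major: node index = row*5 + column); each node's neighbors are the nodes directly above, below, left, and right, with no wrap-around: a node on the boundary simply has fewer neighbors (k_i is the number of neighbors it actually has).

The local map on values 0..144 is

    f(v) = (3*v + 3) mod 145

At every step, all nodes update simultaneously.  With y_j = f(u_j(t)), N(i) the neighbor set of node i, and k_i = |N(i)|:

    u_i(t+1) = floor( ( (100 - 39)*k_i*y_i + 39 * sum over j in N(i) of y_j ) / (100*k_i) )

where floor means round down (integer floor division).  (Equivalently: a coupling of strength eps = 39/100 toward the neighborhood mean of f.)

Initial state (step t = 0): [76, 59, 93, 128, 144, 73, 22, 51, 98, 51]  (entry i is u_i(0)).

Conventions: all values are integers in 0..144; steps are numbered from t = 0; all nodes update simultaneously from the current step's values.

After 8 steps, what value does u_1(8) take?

Simulating step by step:
t=0: [76, 59, 93, 128, 144, 73, 22, 51, 98, 51]
t=1: [74, 59, 102, 77, 21, 77, 58, 34, 19, 8]
t=2: [72, 38, 41, 73, 62, 76, 49, 78, 65, 41]
t=3: [84, 98, 114, 75, 66, 67, 41, 80, 70, 95]
t=4: [79, 42, 57, 73, 78, 82, 98, 92, 83, 111]
t=5: [103, 95, 61, 76, 80, 83, 51, 100, 98, 66]
t=6: [62, 96, 56, 71, 87, 71, 40, 15, 24, 54]
t=7: [40, 25, 31, 71, 90, 75, 90, 58, 63, 50]
t=8: [106, 92, 82, 78, 93, 99, 103, 54, 43, 39]

Answer: u_1(8) = 92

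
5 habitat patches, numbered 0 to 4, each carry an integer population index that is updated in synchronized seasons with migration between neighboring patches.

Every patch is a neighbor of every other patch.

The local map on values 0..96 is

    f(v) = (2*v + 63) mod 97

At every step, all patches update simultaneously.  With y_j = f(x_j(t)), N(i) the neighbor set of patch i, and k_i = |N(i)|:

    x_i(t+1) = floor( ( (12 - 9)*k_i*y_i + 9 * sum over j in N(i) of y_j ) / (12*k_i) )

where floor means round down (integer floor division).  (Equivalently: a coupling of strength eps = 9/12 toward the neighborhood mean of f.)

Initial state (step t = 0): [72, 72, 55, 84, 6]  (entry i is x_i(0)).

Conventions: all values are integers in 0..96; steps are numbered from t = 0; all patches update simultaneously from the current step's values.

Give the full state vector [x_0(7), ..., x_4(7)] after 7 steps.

Answer: [45, 45, 45, 45, 45]

Derivation:
t=0: [72, 72, 55, 84, 6]
t=1: [40, 40, 44, 42, 44]
t=2: [49, 49, 50, 50, 50]
t=3: [65, 65, 65, 65, 65]
t=4: [96, 96, 96, 96, 96]
t=5: [61, 61, 61, 61, 61]
t=6: [88, 88, 88, 88, 88]
t=7: [45, 45, 45, 45, 45]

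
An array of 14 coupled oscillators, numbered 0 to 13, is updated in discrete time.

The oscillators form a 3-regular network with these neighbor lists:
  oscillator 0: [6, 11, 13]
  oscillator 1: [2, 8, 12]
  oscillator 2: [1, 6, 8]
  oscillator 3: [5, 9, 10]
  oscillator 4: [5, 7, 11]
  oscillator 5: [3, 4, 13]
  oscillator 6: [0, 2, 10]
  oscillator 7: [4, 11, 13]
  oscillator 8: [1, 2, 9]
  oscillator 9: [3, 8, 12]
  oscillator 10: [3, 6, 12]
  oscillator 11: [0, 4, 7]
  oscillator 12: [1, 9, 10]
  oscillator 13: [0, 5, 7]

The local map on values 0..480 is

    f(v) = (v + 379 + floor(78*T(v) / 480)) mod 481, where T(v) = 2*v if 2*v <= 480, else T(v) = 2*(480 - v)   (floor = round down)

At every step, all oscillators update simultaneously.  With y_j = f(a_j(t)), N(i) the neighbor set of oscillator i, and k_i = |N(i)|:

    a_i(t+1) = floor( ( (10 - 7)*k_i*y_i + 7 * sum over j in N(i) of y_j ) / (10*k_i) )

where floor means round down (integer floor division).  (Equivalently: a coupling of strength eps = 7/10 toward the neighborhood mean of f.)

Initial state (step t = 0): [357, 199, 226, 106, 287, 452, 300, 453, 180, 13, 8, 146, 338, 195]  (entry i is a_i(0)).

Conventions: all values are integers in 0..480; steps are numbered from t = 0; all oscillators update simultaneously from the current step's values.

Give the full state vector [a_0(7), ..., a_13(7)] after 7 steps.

Simulating step by step:
t=0: [357, 199, 226, 106, 287, 452, 300, 453, 180, 13, 8, 146, 338, 195]
t=1: [205, 191, 188, 278, 262, 210, 282, 222, 216, 225, 251, 237, 305, 282]
t=2: [214, 182, 179, 211, 204, 219, 198, 217, 170, 218, 240, 201, 210, 198]
t=3: [167, 142, 138, 190, 175, 174, 172, 170, 144, 166, 184, 173, 179, 177]
t=4: [125, 96, 93, 134, 126, 134, 116, 127, 92, 121, 137, 124, 120, 125]
t=5: [59, 30, 28, 71, 66, 69, 53, 63, 29, 52, 66, 63, 54, 66]
t=6: [458, 424, 424, 464, 465, 468, 447, 463, 424, 446, 459, 461, 445, 463]
t=7: [362, 343, 343, 363, 366, 367, 355, 366, 343, 354, 359, 365, 353, 366]

Answer: [362, 343, 343, 363, 366, 367, 355, 366, 343, 354, 359, 365, 353, 366]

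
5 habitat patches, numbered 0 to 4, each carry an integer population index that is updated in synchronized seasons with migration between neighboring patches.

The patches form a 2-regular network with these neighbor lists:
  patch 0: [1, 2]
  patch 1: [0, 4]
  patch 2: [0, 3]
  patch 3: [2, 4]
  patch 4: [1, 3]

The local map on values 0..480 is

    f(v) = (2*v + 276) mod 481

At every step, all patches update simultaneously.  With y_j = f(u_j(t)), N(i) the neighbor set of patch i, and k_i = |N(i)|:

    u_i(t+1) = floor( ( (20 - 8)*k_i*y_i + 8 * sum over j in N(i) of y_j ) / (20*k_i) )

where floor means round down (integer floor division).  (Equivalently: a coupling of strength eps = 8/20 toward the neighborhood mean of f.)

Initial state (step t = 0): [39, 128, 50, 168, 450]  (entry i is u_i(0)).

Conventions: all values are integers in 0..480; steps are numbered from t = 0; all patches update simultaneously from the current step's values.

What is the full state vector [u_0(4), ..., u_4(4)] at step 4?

Answer: [311, 251, 209, 206, 332]

Derivation:
t=0: [39, 128, 50, 168, 450]
t=1: [297, 144, 322, 196, 164]
t=2: [337, 152, 378, 224, 127]
t=3: [315, 163, 184, 169, 97]
t=4: [311, 251, 209, 206, 332]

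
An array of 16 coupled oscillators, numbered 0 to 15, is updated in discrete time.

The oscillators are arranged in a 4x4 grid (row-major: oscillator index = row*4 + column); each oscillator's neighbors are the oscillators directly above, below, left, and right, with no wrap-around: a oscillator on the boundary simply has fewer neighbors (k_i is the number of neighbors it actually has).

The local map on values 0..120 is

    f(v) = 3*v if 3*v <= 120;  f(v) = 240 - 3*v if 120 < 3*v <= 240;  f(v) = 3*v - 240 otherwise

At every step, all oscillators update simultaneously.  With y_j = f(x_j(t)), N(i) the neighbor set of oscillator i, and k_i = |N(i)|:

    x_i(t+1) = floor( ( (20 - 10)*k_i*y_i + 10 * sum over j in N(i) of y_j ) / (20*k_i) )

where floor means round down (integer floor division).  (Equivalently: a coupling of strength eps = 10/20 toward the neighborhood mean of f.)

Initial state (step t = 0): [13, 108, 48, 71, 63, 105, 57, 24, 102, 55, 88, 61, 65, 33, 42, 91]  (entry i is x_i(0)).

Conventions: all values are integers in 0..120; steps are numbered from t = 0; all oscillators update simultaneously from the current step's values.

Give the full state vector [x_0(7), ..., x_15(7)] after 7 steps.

Simulating step by step:
t=0: [13, 108, 48, 71, 63, 105, 57, 24, 102, 55, 88, 61, 65, 33, 42, 91]
t=1: [53, 77, 78, 55, 55, 72, 67, 61, 61, 70, 51, 50, 63, 88, 83, 59]
t=2: [61, 23, 23, 53, 64, 31, 41, 62, 54, 39, 64, 79, 45, 27, 33, 56]
t=3: [57, 71, 79, 71, 62, 90, 91, 60, 84, 96, 66, 30, 92, 94, 83, 61]
t=4: [54, 30, 16, 29, 45, 35, 33, 55, 29, 39, 43, 71, 31, 36, 28, 53]
t=5: [87, 83, 70, 74, 97, 103, 91, 73, 96, 109, 96, 58, 95, 103, 92, 68]
t=6: [25, 24, 25, 21, 48, 57, 37, 30, 54, 72, 51, 50, 51, 62, 43, 43]
t=7: [79, 72, 78, 72, 85, 72, 95, 89, 73, 48, 85, 93, 76, 64, 97, 105]

Answer: [79, 72, 78, 72, 85, 72, 95, 89, 73, 48, 85, 93, 76, 64, 97, 105]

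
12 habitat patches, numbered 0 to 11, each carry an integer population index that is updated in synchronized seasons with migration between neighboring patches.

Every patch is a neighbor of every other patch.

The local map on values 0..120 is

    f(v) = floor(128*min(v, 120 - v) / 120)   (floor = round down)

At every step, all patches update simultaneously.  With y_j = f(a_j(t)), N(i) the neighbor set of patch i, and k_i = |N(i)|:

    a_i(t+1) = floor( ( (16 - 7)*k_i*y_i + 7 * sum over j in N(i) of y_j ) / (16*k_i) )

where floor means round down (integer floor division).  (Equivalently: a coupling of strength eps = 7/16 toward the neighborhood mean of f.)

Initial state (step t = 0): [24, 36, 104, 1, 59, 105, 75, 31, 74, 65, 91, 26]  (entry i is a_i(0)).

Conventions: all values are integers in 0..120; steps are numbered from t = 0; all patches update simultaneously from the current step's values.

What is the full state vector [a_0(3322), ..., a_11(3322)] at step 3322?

Simulating step by step:
t=0: [24, 36, 104, 1, 59, 105, 75, 31, 74, 65, 91, 26]
t=1: [29, 35, 24, 16, 48, 24, 41, 33, 41, 46, 31, 30]
t=2: [32, 36, 29, 25, 43, 29, 39, 35, 39, 42, 33, 33]
t=3: [35, 37, 33, 30, 40, 33, 38, 36, 38, 40, 35, 35]
t=4: [37, 38, 36, 34, 40, 36, 38, 37, 38, 40, 37, 37]
t=5: [39, 39, 38, 37, 40, 38, 39, 39, 39, 40, 39, 39]
t=6: [40, 40, 40, 39, 41, 40, 40, 40, 40, 41, 40, 40]
t=7: [42, 42, 42, 41, 42, 42, 42, 42, 42, 42, 42, 42]
t=8: [43, 43, 43, 43, 43, 43, 43, 43, 43, 43, 43, 43]
t=9: [45, 45, 45, 45, 45, 45, 45, 45, 45, 45, 45, 45]
t=10: [48, 48, 48, 48, 48, 48, 48, 48, 48, 48, 48, 48]
t=11: [51, 51, 51, 51, 51, 51, 51, 51, 51, 51, 51, 51]
t=12: [54, 54, 54, 54, 54, 54, 54, 54, 54, 54, 54, 54]
t=13: [57, 57, 57, 57, 57, 57, 57, 57, 57, 57, 57, 57]
t=14: [60, 60, 60, 60, 60, 60, 60, 60, 60, 60, 60, 60]
t=15: [64, 64, 64, 64, 64, 64, 64, 64, 64, 64, 64, 64]
t=16: [59, 59, 59, 59, 59, 59, 59, 59, 59, 59, 59, 59]
t=17: [62, 62, 62, 62, 62, 62, 62, 62, 62, 62, 62, 62]
t=18: [61, 61, 61, 61, 61, 61, 61, 61, 61, 61, 61, 61]
t=19: [62, 62, 62, 62, 62, 62, 62, 62, 62, 62, 62, 62]

Answer: [61, 61, 61, 61, 61, 61, 61, 61, 61, 61, 61, 61]
Key observation: The state at step 17, [62, 62, 62, 62, 62, 62, 62, 62, 62, 62, 62, 62], reappears at step 19: the system is in a cycle of period 2 from step 17 on.  Therefore the state at step 3322 equals the state at step 17 + ((3322 - 17) mod 2) = 18, which is [61, 61, 61, 61, 61, 61, 61, 61, 61, 61, 61, 61].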